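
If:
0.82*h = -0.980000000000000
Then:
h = -1.20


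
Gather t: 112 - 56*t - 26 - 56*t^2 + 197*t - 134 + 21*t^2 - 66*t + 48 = -35*t^2 + 75*t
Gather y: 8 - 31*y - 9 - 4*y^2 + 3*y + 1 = -4*y^2 - 28*y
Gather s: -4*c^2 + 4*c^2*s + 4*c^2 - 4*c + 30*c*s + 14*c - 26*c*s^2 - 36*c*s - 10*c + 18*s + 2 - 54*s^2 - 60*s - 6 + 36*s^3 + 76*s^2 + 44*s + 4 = 36*s^3 + s^2*(22 - 26*c) + s*(4*c^2 - 6*c + 2)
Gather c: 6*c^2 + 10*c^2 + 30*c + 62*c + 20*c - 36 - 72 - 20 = 16*c^2 + 112*c - 128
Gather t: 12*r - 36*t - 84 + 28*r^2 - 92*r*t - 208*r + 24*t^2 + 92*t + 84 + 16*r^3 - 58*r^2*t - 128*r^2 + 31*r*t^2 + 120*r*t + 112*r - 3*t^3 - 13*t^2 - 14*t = 16*r^3 - 100*r^2 - 84*r - 3*t^3 + t^2*(31*r + 11) + t*(-58*r^2 + 28*r + 42)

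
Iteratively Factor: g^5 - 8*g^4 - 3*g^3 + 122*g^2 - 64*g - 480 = (g - 4)*(g^4 - 4*g^3 - 19*g^2 + 46*g + 120) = (g - 4)^2*(g^3 - 19*g - 30) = (g - 4)^2*(g + 2)*(g^2 - 2*g - 15) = (g - 4)^2*(g + 2)*(g + 3)*(g - 5)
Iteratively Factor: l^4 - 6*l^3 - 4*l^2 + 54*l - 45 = (l - 3)*(l^3 - 3*l^2 - 13*l + 15) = (l - 3)*(l - 1)*(l^2 - 2*l - 15) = (l - 5)*(l - 3)*(l - 1)*(l + 3)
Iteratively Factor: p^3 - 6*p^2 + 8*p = (p)*(p^2 - 6*p + 8) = p*(p - 2)*(p - 4)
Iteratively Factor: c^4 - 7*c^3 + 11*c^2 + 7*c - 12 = (c - 1)*(c^3 - 6*c^2 + 5*c + 12) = (c - 1)*(c + 1)*(c^2 - 7*c + 12) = (c - 4)*(c - 1)*(c + 1)*(c - 3)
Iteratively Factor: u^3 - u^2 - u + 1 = (u - 1)*(u^2 - 1) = (u - 1)^2*(u + 1)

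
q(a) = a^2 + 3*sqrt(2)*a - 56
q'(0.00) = 4.24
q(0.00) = -56.00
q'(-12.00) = -19.76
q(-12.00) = 37.09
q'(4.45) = 13.14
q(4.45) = -17.32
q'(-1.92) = 0.40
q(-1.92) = -60.46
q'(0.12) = 4.48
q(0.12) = -55.48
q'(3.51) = 11.26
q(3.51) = -28.79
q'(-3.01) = -1.78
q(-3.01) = -59.71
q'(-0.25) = 3.74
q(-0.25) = -57.00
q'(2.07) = 8.38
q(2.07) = -42.93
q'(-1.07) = 2.10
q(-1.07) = -59.39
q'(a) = 2*a + 3*sqrt(2)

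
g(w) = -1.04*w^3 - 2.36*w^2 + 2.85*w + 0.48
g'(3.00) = -39.39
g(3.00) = -40.29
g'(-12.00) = -389.79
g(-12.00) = 1423.56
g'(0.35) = 0.82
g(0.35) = 1.14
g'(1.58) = -12.40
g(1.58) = -5.01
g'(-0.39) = 4.22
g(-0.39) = -0.93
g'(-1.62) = 2.31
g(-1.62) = -5.91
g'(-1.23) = 3.94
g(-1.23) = -4.66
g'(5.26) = -108.30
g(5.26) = -201.18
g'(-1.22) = 3.96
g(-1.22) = -4.62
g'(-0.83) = 4.62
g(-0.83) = -2.92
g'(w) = -3.12*w^2 - 4.72*w + 2.85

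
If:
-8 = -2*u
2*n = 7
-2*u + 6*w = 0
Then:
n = 7/2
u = 4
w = 4/3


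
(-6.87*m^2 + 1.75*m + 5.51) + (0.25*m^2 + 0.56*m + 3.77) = -6.62*m^2 + 2.31*m + 9.28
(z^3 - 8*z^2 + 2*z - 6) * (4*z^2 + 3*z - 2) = 4*z^5 - 29*z^4 - 18*z^3 - 2*z^2 - 22*z + 12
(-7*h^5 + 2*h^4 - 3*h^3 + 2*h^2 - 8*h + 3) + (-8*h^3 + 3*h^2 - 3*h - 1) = -7*h^5 + 2*h^4 - 11*h^3 + 5*h^2 - 11*h + 2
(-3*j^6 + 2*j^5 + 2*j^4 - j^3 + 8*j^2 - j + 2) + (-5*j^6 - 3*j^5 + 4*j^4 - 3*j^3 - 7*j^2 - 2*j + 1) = -8*j^6 - j^5 + 6*j^4 - 4*j^3 + j^2 - 3*j + 3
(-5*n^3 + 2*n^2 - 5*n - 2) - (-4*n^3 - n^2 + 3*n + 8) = -n^3 + 3*n^2 - 8*n - 10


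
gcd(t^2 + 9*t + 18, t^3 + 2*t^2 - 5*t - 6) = t + 3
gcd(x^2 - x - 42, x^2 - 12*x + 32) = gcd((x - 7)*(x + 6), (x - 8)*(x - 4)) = 1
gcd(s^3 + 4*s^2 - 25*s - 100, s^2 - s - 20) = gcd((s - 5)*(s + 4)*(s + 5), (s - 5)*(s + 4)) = s^2 - s - 20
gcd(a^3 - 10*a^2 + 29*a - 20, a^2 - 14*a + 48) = 1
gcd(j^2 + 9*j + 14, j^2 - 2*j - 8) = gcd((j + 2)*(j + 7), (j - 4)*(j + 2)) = j + 2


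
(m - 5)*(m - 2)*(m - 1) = m^3 - 8*m^2 + 17*m - 10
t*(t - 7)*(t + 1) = t^3 - 6*t^2 - 7*t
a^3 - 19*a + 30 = (a - 3)*(a - 2)*(a + 5)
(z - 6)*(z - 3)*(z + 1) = z^3 - 8*z^2 + 9*z + 18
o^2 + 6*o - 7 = (o - 1)*(o + 7)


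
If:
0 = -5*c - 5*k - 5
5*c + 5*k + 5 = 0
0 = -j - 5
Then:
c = -k - 1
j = -5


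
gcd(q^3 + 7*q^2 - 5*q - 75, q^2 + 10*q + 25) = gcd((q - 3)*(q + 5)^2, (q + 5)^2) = q^2 + 10*q + 25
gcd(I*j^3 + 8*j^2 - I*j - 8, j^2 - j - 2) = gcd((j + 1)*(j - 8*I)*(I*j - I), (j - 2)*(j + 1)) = j + 1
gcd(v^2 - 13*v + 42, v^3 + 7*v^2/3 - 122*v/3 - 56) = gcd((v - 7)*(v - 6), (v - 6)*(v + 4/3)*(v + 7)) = v - 6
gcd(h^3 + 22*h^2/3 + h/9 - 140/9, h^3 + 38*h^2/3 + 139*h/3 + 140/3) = h^2 + 26*h/3 + 35/3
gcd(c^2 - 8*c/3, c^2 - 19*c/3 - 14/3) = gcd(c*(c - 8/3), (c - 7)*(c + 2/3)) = 1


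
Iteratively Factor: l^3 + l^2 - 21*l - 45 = (l + 3)*(l^2 - 2*l - 15) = (l + 3)^2*(l - 5)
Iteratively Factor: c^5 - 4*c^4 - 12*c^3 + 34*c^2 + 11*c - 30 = (c + 1)*(c^4 - 5*c^3 - 7*c^2 + 41*c - 30) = (c - 5)*(c + 1)*(c^3 - 7*c + 6) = (c - 5)*(c - 2)*(c + 1)*(c^2 + 2*c - 3) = (c - 5)*(c - 2)*(c + 1)*(c + 3)*(c - 1)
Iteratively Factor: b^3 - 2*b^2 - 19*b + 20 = (b - 1)*(b^2 - b - 20) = (b - 5)*(b - 1)*(b + 4)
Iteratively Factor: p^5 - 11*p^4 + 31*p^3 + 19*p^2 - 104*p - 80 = (p + 1)*(p^4 - 12*p^3 + 43*p^2 - 24*p - 80) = (p - 4)*(p + 1)*(p^3 - 8*p^2 + 11*p + 20) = (p - 4)^2*(p + 1)*(p^2 - 4*p - 5) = (p - 5)*(p - 4)^2*(p + 1)*(p + 1)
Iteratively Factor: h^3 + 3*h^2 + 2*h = (h)*(h^2 + 3*h + 2) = h*(h + 2)*(h + 1)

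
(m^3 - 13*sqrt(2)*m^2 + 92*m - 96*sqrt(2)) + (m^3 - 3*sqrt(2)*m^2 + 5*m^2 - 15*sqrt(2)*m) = 2*m^3 - 16*sqrt(2)*m^2 + 5*m^2 - 15*sqrt(2)*m + 92*m - 96*sqrt(2)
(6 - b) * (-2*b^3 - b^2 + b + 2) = 2*b^4 - 11*b^3 - 7*b^2 + 4*b + 12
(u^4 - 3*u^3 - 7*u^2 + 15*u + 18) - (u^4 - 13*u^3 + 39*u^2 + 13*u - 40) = 10*u^3 - 46*u^2 + 2*u + 58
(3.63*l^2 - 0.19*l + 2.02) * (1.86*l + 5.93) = 6.7518*l^3 + 21.1725*l^2 + 2.6305*l + 11.9786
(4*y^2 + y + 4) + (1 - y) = 4*y^2 + 5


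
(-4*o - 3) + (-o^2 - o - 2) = -o^2 - 5*o - 5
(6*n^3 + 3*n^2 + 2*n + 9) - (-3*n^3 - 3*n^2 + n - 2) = 9*n^3 + 6*n^2 + n + 11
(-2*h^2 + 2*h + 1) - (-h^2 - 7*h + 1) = -h^2 + 9*h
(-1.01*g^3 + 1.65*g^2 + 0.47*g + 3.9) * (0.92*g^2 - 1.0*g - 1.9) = -0.9292*g^5 + 2.528*g^4 + 0.7014*g^3 - 0.0169999999999997*g^2 - 4.793*g - 7.41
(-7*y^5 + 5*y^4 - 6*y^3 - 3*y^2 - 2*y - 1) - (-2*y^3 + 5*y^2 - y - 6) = -7*y^5 + 5*y^4 - 4*y^3 - 8*y^2 - y + 5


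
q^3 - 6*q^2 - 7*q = q*(q - 7)*(q + 1)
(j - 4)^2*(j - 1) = j^3 - 9*j^2 + 24*j - 16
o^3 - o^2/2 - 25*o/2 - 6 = (o - 4)*(o + 1/2)*(o + 3)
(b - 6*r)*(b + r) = b^2 - 5*b*r - 6*r^2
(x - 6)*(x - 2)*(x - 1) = x^3 - 9*x^2 + 20*x - 12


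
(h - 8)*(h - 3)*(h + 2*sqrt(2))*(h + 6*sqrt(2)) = h^4 - 11*h^3 + 8*sqrt(2)*h^3 - 88*sqrt(2)*h^2 + 48*h^2 - 264*h + 192*sqrt(2)*h + 576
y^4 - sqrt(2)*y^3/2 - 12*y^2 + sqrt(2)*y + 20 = (y - 5*sqrt(2)/2)*(y - sqrt(2))*(y + sqrt(2))*(y + 2*sqrt(2))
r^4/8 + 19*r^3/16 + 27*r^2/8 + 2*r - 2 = (r/4 + 1)*(r/2 + 1)*(r - 1/2)*(r + 4)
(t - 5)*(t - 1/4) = t^2 - 21*t/4 + 5/4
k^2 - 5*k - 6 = (k - 6)*(k + 1)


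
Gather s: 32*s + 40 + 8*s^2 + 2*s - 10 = 8*s^2 + 34*s + 30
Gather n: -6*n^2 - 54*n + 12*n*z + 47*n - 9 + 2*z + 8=-6*n^2 + n*(12*z - 7) + 2*z - 1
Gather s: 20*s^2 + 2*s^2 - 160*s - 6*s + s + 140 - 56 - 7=22*s^2 - 165*s + 77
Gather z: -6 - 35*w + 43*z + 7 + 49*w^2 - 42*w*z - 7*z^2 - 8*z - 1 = 49*w^2 - 35*w - 7*z^2 + z*(35 - 42*w)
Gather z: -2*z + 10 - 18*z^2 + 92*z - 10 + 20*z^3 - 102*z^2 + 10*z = 20*z^3 - 120*z^2 + 100*z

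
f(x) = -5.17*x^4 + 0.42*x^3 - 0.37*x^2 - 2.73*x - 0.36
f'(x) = -20.68*x^3 + 1.26*x^2 - 0.74*x - 2.73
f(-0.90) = -1.90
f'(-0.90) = 14.03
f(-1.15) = -7.39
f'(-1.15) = 31.24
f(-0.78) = -0.57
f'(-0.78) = 8.43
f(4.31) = -1769.39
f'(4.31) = -1638.22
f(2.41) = -177.61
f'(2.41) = -286.66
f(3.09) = -471.27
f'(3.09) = -603.12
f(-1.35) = -15.55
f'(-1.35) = 51.45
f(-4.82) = -2833.31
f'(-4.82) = 2345.86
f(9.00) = -33669.09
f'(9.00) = -14983.05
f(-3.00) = -425.61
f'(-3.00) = 569.19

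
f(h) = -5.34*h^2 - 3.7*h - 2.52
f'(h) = -10.68*h - 3.7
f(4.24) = -114.21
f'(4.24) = -48.98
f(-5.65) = -152.08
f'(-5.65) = 56.64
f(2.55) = -46.68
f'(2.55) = -30.93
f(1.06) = -12.44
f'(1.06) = -15.02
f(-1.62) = -10.54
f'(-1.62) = 13.60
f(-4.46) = -92.24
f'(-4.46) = 43.93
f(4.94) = -151.11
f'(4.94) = -56.46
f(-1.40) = -7.81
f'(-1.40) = 11.25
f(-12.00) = -727.08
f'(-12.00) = 124.46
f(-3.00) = -39.48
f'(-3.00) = 28.34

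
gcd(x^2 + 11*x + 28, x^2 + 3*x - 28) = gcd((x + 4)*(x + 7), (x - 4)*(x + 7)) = x + 7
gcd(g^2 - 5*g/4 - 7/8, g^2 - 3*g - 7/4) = g + 1/2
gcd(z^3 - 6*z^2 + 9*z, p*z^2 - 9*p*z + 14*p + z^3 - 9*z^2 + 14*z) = 1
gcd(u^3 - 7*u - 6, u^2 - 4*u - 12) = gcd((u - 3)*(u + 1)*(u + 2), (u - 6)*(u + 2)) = u + 2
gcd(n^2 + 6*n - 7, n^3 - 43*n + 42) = n^2 + 6*n - 7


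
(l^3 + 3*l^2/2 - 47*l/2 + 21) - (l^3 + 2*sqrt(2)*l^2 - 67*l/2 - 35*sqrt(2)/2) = -2*sqrt(2)*l^2 + 3*l^2/2 + 10*l + 21 + 35*sqrt(2)/2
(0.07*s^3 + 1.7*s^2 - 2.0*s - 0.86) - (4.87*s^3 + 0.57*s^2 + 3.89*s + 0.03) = -4.8*s^3 + 1.13*s^2 - 5.89*s - 0.89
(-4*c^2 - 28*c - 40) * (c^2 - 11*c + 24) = -4*c^4 + 16*c^3 + 172*c^2 - 232*c - 960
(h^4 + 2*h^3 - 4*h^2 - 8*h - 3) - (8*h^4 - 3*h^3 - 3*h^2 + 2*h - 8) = -7*h^4 + 5*h^3 - h^2 - 10*h + 5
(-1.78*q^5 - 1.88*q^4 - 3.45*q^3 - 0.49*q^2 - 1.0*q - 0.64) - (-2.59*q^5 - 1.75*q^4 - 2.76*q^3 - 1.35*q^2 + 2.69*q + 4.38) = 0.81*q^5 - 0.13*q^4 - 0.69*q^3 + 0.86*q^2 - 3.69*q - 5.02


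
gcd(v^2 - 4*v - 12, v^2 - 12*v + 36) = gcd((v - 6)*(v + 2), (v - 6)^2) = v - 6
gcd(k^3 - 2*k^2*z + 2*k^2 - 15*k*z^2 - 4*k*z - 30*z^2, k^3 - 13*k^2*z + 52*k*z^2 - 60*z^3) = -k + 5*z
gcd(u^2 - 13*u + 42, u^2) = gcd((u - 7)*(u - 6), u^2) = 1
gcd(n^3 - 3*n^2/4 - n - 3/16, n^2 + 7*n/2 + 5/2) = 1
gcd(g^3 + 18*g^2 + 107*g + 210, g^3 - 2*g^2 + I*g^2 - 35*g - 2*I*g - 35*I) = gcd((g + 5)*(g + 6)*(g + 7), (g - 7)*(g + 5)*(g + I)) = g + 5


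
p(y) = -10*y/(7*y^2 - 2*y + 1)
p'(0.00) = -10.00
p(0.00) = 0.00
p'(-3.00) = 0.13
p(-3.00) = 0.43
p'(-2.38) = 0.19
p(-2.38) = 0.52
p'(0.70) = 2.65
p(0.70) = -2.31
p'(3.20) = 0.16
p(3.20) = -0.48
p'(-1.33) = 0.44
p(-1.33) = 0.83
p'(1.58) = 0.70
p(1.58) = -1.03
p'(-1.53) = 0.37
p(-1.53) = 0.75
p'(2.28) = 0.33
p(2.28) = -0.69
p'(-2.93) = 0.13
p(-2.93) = 0.44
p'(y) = -10*y*(2 - 14*y)/(7*y^2 - 2*y + 1)^2 - 10/(7*y^2 - 2*y + 1)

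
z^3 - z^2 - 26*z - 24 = (z - 6)*(z + 1)*(z + 4)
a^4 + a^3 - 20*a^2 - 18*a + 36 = (a - 1)*(a + 2)*(a - 3*sqrt(2))*(a + 3*sqrt(2))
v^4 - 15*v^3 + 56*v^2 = v^2*(v - 8)*(v - 7)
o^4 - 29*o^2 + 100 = (o - 5)*(o - 2)*(o + 2)*(o + 5)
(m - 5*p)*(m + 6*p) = m^2 + m*p - 30*p^2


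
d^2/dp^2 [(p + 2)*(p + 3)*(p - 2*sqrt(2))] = 6*p - 4*sqrt(2) + 10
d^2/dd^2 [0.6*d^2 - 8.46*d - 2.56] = 1.20000000000000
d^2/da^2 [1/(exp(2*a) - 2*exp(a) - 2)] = 2*((1 - 2*exp(a))*(-exp(2*a) + 2*exp(a) + 2) - 4*(1 - exp(a))^2*exp(a))*exp(a)/(-exp(2*a) + 2*exp(a) + 2)^3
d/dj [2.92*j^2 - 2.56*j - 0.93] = 5.84*j - 2.56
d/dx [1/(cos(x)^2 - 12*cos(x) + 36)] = 2*sin(x)/(cos(x) - 6)^3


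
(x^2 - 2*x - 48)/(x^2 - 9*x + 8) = (x + 6)/(x - 1)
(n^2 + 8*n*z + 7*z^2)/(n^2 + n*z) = (n + 7*z)/n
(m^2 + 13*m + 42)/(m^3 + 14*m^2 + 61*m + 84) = (m + 6)/(m^2 + 7*m + 12)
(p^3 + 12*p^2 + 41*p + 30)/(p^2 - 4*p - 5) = (p^2 + 11*p + 30)/(p - 5)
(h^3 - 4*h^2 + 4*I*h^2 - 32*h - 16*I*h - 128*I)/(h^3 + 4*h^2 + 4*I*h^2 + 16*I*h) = (h - 8)/h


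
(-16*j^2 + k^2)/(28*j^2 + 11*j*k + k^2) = (-4*j + k)/(7*j + k)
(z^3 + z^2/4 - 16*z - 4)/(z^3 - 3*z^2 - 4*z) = (z^2 + 17*z/4 + 1)/(z*(z + 1))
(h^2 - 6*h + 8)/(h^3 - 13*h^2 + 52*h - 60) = (h - 4)/(h^2 - 11*h + 30)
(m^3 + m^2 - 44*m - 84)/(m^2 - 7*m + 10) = (m^3 + m^2 - 44*m - 84)/(m^2 - 7*m + 10)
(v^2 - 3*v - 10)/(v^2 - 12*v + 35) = (v + 2)/(v - 7)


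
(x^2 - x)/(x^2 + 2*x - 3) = x/(x + 3)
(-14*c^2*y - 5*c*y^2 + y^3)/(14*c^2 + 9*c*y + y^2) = y*(-7*c + y)/(7*c + y)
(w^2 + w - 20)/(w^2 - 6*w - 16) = (-w^2 - w + 20)/(-w^2 + 6*w + 16)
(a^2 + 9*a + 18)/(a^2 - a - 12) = (a + 6)/(a - 4)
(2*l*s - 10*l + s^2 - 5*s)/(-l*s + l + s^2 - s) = (-2*l*s + 10*l - s^2 + 5*s)/(l*s - l - s^2 + s)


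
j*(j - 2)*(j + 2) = j^3 - 4*j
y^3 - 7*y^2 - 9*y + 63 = (y - 7)*(y - 3)*(y + 3)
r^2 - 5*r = r*(r - 5)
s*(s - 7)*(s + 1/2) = s^3 - 13*s^2/2 - 7*s/2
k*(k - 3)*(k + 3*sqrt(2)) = k^3 - 3*k^2 + 3*sqrt(2)*k^2 - 9*sqrt(2)*k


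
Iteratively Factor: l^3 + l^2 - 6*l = (l)*(l^2 + l - 6) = l*(l + 3)*(l - 2)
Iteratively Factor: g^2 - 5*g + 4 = (g - 4)*(g - 1)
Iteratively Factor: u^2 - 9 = (u + 3)*(u - 3)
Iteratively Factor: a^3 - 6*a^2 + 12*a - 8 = (a - 2)*(a^2 - 4*a + 4) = (a - 2)^2*(a - 2)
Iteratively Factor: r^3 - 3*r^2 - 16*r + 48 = (r - 3)*(r^2 - 16) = (r - 4)*(r - 3)*(r + 4)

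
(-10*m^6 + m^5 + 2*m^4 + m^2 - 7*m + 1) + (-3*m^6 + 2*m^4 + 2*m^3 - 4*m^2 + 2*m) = -13*m^6 + m^5 + 4*m^4 + 2*m^3 - 3*m^2 - 5*m + 1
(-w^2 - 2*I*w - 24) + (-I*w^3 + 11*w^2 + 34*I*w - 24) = -I*w^3 + 10*w^2 + 32*I*w - 48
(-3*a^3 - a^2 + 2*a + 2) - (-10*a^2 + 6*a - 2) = -3*a^3 + 9*a^2 - 4*a + 4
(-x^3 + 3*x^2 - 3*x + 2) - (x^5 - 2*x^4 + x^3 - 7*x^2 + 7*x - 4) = -x^5 + 2*x^4 - 2*x^3 + 10*x^2 - 10*x + 6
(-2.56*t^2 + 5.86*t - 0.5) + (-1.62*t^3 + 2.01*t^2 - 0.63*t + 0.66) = -1.62*t^3 - 0.55*t^2 + 5.23*t + 0.16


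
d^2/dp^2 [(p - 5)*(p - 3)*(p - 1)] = 6*p - 18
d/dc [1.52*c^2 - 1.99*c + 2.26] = 3.04*c - 1.99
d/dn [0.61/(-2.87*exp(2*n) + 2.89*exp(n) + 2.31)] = (3.5014*exp(n) - 1.7629)*exp(n)/(-2.87*exp(2*n) + 2.89*exp(n) + 2.31)^2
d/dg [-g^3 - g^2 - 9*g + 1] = -3*g^2 - 2*g - 9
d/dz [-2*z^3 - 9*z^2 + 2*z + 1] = -6*z^2 - 18*z + 2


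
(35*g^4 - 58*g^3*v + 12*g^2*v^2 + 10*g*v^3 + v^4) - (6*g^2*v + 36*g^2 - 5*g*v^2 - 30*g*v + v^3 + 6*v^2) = 35*g^4 - 58*g^3*v + 12*g^2*v^2 - 6*g^2*v - 36*g^2 + 10*g*v^3 + 5*g*v^2 + 30*g*v + v^4 - v^3 - 6*v^2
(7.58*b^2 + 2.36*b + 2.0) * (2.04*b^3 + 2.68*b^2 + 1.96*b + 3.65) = 15.4632*b^5 + 25.1288*b^4 + 25.2616*b^3 + 37.6526*b^2 + 12.534*b + 7.3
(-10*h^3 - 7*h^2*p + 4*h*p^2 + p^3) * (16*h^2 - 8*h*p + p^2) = -160*h^5 - 32*h^4*p + 110*h^3*p^2 - 23*h^2*p^3 - 4*h*p^4 + p^5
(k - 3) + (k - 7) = 2*k - 10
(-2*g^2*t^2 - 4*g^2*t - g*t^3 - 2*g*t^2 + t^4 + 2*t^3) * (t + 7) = -2*g^2*t^3 - 18*g^2*t^2 - 28*g^2*t - g*t^4 - 9*g*t^3 - 14*g*t^2 + t^5 + 9*t^4 + 14*t^3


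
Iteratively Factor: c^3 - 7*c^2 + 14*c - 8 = (c - 1)*(c^2 - 6*c + 8) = (c - 2)*(c - 1)*(c - 4)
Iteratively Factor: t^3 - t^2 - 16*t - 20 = (t + 2)*(t^2 - 3*t - 10) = (t - 5)*(t + 2)*(t + 2)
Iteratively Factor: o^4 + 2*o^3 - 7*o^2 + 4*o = (o + 4)*(o^3 - 2*o^2 + o) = o*(o + 4)*(o^2 - 2*o + 1) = o*(o - 1)*(o + 4)*(o - 1)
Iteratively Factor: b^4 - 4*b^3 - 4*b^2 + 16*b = (b - 2)*(b^3 - 2*b^2 - 8*b) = (b - 2)*(b + 2)*(b^2 - 4*b) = b*(b - 2)*(b + 2)*(b - 4)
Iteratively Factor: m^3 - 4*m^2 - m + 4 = (m - 1)*(m^2 - 3*m - 4) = (m - 1)*(m + 1)*(m - 4)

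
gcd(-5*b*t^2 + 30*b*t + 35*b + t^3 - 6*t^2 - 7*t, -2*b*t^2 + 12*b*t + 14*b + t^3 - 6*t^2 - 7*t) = t^2 - 6*t - 7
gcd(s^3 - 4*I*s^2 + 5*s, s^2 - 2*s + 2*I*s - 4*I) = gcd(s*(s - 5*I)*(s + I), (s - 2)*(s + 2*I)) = 1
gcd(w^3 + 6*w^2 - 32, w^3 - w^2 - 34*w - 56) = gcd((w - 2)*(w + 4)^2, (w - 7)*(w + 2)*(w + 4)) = w + 4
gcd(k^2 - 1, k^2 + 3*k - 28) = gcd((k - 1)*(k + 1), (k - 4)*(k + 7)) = 1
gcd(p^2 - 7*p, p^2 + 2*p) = p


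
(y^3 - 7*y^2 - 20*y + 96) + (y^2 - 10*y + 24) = y^3 - 6*y^2 - 30*y + 120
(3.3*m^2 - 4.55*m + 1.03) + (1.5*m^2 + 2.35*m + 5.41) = 4.8*m^2 - 2.2*m + 6.44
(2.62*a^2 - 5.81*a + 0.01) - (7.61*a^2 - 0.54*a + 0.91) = -4.99*a^2 - 5.27*a - 0.9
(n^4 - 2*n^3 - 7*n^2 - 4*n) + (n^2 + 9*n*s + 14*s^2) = n^4 - 2*n^3 - 6*n^2 + 9*n*s - 4*n + 14*s^2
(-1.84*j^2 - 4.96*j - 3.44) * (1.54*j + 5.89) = -2.8336*j^3 - 18.476*j^2 - 34.512*j - 20.2616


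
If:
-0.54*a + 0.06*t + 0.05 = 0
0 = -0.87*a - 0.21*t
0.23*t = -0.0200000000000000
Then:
No Solution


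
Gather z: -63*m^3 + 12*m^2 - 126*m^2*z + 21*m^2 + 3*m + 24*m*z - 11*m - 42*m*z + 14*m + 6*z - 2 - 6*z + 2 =-63*m^3 + 33*m^2 + 6*m + z*(-126*m^2 - 18*m)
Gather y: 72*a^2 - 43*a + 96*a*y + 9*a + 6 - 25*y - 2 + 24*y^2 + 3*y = 72*a^2 - 34*a + 24*y^2 + y*(96*a - 22) + 4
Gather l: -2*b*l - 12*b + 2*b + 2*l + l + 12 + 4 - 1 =-10*b + l*(3 - 2*b) + 15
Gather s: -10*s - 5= -10*s - 5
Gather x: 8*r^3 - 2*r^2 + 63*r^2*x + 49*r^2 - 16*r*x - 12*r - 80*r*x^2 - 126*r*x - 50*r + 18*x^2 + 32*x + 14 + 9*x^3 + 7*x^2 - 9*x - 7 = 8*r^3 + 47*r^2 - 62*r + 9*x^3 + x^2*(25 - 80*r) + x*(63*r^2 - 142*r + 23) + 7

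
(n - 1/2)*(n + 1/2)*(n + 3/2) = n^3 + 3*n^2/2 - n/4 - 3/8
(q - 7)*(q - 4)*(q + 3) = q^3 - 8*q^2 - 5*q + 84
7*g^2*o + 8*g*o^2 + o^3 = o*(g + o)*(7*g + o)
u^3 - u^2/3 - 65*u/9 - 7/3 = (u - 3)*(u + 1/3)*(u + 7/3)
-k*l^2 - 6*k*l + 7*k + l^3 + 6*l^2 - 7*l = (-k + l)*(l - 1)*(l + 7)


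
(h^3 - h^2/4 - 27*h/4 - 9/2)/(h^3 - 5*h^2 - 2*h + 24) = (h + 3/4)/(h - 4)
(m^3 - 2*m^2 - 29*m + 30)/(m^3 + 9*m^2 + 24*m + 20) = (m^2 - 7*m + 6)/(m^2 + 4*m + 4)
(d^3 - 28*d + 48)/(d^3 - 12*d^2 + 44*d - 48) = (d + 6)/(d - 6)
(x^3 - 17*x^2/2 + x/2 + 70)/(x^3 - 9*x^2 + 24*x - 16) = (2*x^2 - 9*x - 35)/(2*(x^2 - 5*x + 4))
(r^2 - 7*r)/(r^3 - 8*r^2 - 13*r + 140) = r/(r^2 - r - 20)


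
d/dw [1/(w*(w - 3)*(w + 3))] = 3*(3 - w^2)/(w^2*(w^4 - 18*w^2 + 81))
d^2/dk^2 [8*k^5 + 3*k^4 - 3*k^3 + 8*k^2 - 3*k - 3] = 160*k^3 + 36*k^2 - 18*k + 16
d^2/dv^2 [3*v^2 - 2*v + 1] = 6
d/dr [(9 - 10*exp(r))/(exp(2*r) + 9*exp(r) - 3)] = (10*exp(2*r) - 18*exp(r) - 51)*exp(r)/(exp(4*r) + 18*exp(3*r) + 75*exp(2*r) - 54*exp(r) + 9)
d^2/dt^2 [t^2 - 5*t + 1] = 2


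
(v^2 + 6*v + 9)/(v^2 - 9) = (v + 3)/(v - 3)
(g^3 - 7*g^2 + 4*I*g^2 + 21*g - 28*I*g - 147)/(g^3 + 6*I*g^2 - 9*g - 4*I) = (g^3 + g^2*(-7 + 4*I) + g*(21 - 28*I) - 147)/(g^3 + 6*I*g^2 - 9*g - 4*I)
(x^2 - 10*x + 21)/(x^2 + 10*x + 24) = (x^2 - 10*x + 21)/(x^2 + 10*x + 24)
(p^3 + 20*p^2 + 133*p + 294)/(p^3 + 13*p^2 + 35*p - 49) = (p + 6)/(p - 1)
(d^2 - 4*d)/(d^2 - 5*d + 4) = d/(d - 1)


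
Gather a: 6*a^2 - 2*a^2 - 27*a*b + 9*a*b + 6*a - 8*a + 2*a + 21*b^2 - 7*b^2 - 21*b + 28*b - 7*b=4*a^2 - 18*a*b + 14*b^2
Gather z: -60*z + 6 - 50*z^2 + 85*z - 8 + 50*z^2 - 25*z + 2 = 0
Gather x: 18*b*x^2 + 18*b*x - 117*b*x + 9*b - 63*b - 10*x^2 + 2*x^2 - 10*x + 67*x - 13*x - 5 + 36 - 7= -54*b + x^2*(18*b - 8) + x*(44 - 99*b) + 24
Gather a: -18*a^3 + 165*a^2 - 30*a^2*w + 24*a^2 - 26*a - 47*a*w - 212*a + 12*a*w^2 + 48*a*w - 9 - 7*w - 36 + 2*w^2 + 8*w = -18*a^3 + a^2*(189 - 30*w) + a*(12*w^2 + w - 238) + 2*w^2 + w - 45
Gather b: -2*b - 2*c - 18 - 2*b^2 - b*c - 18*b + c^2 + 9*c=-2*b^2 + b*(-c - 20) + c^2 + 7*c - 18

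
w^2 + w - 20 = (w - 4)*(w + 5)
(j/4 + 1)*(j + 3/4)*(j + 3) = j^3/4 + 31*j^2/16 + 69*j/16 + 9/4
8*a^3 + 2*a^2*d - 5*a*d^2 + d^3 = (-4*a + d)*(-2*a + d)*(a + d)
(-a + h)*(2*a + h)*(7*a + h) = -14*a^3 + 5*a^2*h + 8*a*h^2 + h^3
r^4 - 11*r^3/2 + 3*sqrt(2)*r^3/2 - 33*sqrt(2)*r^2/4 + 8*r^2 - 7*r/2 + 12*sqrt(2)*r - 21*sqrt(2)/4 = (r - 7/2)*(r - 1)^2*(r + 3*sqrt(2)/2)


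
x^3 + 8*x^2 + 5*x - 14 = (x - 1)*(x + 2)*(x + 7)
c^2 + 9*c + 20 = (c + 4)*(c + 5)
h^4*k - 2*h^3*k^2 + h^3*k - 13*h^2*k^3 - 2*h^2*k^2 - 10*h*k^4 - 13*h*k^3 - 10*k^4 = (h - 5*k)*(h + k)*(h + 2*k)*(h*k + k)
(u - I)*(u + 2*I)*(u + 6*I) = u^3 + 7*I*u^2 - 4*u + 12*I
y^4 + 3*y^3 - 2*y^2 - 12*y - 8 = (y - 2)*(y + 1)*(y + 2)^2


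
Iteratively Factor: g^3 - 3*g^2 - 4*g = (g + 1)*(g^2 - 4*g) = (g - 4)*(g + 1)*(g)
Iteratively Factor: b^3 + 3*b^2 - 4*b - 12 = (b + 2)*(b^2 + b - 6) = (b - 2)*(b + 2)*(b + 3)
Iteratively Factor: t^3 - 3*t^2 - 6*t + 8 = (t + 2)*(t^2 - 5*t + 4) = (t - 1)*(t + 2)*(t - 4)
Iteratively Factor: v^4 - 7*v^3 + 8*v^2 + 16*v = (v - 4)*(v^3 - 3*v^2 - 4*v) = (v - 4)*(v + 1)*(v^2 - 4*v) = (v - 4)^2*(v + 1)*(v)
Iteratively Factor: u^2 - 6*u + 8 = (u - 2)*(u - 4)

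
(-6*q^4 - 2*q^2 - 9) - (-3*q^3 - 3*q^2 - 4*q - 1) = -6*q^4 + 3*q^3 + q^2 + 4*q - 8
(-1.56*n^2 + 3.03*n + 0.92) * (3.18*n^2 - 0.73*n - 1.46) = -4.9608*n^4 + 10.7742*n^3 + 2.9913*n^2 - 5.0954*n - 1.3432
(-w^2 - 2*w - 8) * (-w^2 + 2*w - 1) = w^4 + 5*w^2 - 14*w + 8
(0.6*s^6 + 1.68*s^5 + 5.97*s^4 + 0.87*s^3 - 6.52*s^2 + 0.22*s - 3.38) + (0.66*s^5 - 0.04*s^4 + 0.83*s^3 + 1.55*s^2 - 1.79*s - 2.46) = 0.6*s^6 + 2.34*s^5 + 5.93*s^4 + 1.7*s^3 - 4.97*s^2 - 1.57*s - 5.84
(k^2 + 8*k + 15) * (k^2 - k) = k^4 + 7*k^3 + 7*k^2 - 15*k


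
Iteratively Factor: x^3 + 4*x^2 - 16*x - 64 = (x - 4)*(x^2 + 8*x + 16) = (x - 4)*(x + 4)*(x + 4)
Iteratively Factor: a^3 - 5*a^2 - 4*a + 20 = (a - 5)*(a^2 - 4) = (a - 5)*(a - 2)*(a + 2)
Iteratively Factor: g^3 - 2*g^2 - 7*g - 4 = (g + 1)*(g^2 - 3*g - 4) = (g + 1)^2*(g - 4)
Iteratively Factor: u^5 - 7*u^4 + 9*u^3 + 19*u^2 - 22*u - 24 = (u - 2)*(u^4 - 5*u^3 - u^2 + 17*u + 12) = (u - 4)*(u - 2)*(u^3 - u^2 - 5*u - 3) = (u - 4)*(u - 2)*(u + 1)*(u^2 - 2*u - 3) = (u - 4)*(u - 3)*(u - 2)*(u + 1)*(u + 1)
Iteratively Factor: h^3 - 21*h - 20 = (h + 1)*(h^2 - h - 20) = (h - 5)*(h + 1)*(h + 4)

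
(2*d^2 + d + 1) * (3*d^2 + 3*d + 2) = 6*d^4 + 9*d^3 + 10*d^2 + 5*d + 2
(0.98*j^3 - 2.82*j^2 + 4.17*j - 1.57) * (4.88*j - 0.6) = 4.7824*j^4 - 14.3496*j^3 + 22.0416*j^2 - 10.1636*j + 0.942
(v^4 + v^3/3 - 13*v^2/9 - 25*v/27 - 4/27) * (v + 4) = v^5 + 13*v^4/3 - v^3/9 - 181*v^2/27 - 104*v/27 - 16/27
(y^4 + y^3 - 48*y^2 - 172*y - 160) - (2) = y^4 + y^3 - 48*y^2 - 172*y - 162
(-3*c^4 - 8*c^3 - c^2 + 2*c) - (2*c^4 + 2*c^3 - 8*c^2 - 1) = -5*c^4 - 10*c^3 + 7*c^2 + 2*c + 1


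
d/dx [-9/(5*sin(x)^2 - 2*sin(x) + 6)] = 18*(5*sin(x) - 1)*cos(x)/(5*sin(x)^2 - 2*sin(x) + 6)^2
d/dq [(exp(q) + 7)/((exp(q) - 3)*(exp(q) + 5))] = (-exp(2*q) - 14*exp(q) - 29)*exp(q)/(exp(4*q) + 4*exp(3*q) - 26*exp(2*q) - 60*exp(q) + 225)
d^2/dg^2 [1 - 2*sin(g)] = 2*sin(g)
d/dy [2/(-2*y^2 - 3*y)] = 2*(4*y + 3)/(y^2*(2*y + 3)^2)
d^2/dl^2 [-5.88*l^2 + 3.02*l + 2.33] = -11.7600000000000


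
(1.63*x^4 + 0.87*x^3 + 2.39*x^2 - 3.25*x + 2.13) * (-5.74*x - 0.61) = -9.3562*x^5 - 5.9881*x^4 - 14.2493*x^3 + 17.1971*x^2 - 10.2437*x - 1.2993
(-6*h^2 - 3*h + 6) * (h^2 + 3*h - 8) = -6*h^4 - 21*h^3 + 45*h^2 + 42*h - 48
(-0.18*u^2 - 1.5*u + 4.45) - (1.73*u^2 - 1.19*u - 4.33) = -1.91*u^2 - 0.31*u + 8.78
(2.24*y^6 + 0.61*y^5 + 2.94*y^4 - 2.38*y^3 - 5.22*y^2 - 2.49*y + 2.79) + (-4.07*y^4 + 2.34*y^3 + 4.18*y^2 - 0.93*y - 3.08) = 2.24*y^6 + 0.61*y^5 - 1.13*y^4 - 0.04*y^3 - 1.04*y^2 - 3.42*y - 0.29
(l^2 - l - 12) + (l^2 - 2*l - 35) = 2*l^2 - 3*l - 47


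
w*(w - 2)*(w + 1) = w^3 - w^2 - 2*w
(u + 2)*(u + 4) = u^2 + 6*u + 8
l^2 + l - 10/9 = (l - 2/3)*(l + 5/3)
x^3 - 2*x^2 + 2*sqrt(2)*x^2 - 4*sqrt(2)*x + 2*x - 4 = (x - 2)*(x + sqrt(2))^2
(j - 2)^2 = j^2 - 4*j + 4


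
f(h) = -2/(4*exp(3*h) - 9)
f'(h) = 24*exp(3*h)/(4*exp(3*h) - 9)^2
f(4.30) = -0.00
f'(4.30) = 0.00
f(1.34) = -0.01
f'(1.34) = 0.03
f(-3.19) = 0.22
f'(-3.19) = 0.00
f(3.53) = -0.00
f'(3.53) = 0.00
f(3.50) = -0.00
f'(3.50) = 0.00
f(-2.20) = 0.22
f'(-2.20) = 0.00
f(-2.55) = 0.22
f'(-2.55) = 0.00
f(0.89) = -0.04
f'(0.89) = 0.15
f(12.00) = 0.00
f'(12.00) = 0.00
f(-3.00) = 0.22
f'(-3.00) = 0.00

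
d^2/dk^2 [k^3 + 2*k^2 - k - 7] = 6*k + 4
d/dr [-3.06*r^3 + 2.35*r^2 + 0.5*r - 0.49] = -9.18*r^2 + 4.7*r + 0.5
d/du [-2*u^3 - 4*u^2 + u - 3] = -6*u^2 - 8*u + 1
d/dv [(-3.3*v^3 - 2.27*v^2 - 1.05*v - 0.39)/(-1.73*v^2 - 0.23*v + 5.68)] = (5.709*v^4 + 1.518*v^3 - 57.5264*v^2 - 27.1366*v - 6.0537)/(2.9929*v^4 + 0.7958*v^3 - 19.5999*v^2 - 2.6128*v + 32.2624)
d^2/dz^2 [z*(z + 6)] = 2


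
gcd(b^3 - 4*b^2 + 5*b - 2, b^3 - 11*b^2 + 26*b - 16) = b^2 - 3*b + 2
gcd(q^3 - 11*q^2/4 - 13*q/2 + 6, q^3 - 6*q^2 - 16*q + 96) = q - 4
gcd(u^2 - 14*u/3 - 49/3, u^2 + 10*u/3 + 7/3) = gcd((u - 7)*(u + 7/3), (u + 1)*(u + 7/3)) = u + 7/3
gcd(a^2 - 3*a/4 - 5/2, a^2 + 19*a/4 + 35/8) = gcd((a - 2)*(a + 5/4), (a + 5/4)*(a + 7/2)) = a + 5/4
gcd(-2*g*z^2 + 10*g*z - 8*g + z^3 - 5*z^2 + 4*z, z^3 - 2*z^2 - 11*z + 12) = z^2 - 5*z + 4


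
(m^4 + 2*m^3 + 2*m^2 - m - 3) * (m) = m^5 + 2*m^4 + 2*m^3 - m^2 - 3*m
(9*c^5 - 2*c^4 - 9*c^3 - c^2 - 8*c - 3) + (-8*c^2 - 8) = 9*c^5 - 2*c^4 - 9*c^3 - 9*c^2 - 8*c - 11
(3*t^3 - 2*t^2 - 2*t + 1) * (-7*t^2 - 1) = -21*t^5 + 14*t^4 + 11*t^3 - 5*t^2 + 2*t - 1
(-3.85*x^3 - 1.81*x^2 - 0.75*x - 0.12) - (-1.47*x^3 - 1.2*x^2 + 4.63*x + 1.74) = -2.38*x^3 - 0.61*x^2 - 5.38*x - 1.86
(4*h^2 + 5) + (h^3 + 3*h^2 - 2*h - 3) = h^3 + 7*h^2 - 2*h + 2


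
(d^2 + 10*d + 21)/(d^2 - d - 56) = (d + 3)/(d - 8)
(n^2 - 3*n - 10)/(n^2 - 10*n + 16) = (n^2 - 3*n - 10)/(n^2 - 10*n + 16)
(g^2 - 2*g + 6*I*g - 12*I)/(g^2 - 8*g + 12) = (g + 6*I)/(g - 6)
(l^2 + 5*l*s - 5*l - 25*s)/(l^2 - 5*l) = (l + 5*s)/l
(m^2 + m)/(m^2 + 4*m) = (m + 1)/(m + 4)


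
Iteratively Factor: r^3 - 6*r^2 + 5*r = (r - 5)*(r^2 - r) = (r - 5)*(r - 1)*(r)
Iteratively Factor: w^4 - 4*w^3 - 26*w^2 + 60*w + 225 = (w - 5)*(w^3 + w^2 - 21*w - 45) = (w - 5)*(w + 3)*(w^2 - 2*w - 15) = (w - 5)*(w + 3)^2*(w - 5)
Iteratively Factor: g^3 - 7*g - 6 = (g - 3)*(g^2 + 3*g + 2) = (g - 3)*(g + 1)*(g + 2)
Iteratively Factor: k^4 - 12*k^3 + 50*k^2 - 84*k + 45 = (k - 1)*(k^3 - 11*k^2 + 39*k - 45) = (k - 3)*(k - 1)*(k^2 - 8*k + 15) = (k - 5)*(k - 3)*(k - 1)*(k - 3)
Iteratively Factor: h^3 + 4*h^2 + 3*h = (h)*(h^2 + 4*h + 3) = h*(h + 3)*(h + 1)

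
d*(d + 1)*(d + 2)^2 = d^4 + 5*d^3 + 8*d^2 + 4*d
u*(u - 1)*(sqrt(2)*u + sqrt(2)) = sqrt(2)*u^3 - sqrt(2)*u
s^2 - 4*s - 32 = (s - 8)*(s + 4)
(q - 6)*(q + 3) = q^2 - 3*q - 18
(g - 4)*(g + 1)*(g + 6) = g^3 + 3*g^2 - 22*g - 24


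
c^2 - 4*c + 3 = (c - 3)*(c - 1)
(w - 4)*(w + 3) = w^2 - w - 12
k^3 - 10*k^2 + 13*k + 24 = (k - 8)*(k - 3)*(k + 1)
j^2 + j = j*(j + 1)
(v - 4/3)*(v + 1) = v^2 - v/3 - 4/3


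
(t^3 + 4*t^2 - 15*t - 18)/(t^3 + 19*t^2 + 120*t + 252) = (t^2 - 2*t - 3)/(t^2 + 13*t + 42)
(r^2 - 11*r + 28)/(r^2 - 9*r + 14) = (r - 4)/(r - 2)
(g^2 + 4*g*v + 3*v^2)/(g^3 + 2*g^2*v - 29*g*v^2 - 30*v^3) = (-g - 3*v)/(-g^2 - g*v + 30*v^2)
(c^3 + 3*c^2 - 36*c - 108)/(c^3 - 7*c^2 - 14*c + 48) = (c^2 - 36)/(c^2 - 10*c + 16)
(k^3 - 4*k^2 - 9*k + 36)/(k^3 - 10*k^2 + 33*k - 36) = (k + 3)/(k - 3)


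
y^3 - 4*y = y*(y - 2)*(y + 2)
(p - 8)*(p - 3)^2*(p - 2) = p^4 - 16*p^3 + 85*p^2 - 186*p + 144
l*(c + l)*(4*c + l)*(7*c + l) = 28*c^3*l + 39*c^2*l^2 + 12*c*l^3 + l^4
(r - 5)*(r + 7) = r^2 + 2*r - 35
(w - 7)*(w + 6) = w^2 - w - 42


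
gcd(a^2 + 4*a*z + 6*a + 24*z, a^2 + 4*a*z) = a + 4*z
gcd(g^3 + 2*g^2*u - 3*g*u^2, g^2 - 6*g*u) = g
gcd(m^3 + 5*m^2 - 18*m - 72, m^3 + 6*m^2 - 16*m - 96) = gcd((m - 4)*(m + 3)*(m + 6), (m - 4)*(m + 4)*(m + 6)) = m^2 + 2*m - 24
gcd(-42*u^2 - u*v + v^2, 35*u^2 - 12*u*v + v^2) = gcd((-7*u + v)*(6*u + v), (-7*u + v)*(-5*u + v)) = 7*u - v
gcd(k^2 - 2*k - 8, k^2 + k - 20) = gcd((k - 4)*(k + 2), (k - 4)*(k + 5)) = k - 4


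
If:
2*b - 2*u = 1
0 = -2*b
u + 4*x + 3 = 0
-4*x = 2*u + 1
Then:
No Solution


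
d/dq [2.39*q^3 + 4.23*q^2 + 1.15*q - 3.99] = 7.17*q^2 + 8.46*q + 1.15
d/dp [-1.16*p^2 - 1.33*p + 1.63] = -2.32*p - 1.33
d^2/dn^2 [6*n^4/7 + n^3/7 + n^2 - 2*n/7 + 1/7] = 72*n^2/7 + 6*n/7 + 2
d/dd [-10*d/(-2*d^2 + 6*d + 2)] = 5*(-d^2 - 1)/(d^4 - 6*d^3 + 7*d^2 + 6*d + 1)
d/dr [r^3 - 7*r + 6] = 3*r^2 - 7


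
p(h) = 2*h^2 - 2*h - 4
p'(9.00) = 34.00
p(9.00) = 140.00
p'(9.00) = 34.00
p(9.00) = 140.00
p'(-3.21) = -14.84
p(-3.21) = 23.03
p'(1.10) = 2.40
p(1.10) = -3.78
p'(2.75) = 9.00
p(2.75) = 5.62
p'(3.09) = 10.36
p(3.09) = 8.92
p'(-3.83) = -17.32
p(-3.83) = 33.00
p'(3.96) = 13.84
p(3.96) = 19.44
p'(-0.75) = -5.00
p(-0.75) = -1.38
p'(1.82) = 5.28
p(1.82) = -1.02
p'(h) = 4*h - 2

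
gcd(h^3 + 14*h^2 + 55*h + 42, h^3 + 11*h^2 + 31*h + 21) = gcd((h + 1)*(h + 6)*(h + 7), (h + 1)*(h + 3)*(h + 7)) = h^2 + 8*h + 7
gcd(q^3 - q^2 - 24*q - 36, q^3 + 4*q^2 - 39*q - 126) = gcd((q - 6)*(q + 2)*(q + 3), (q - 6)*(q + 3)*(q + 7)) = q^2 - 3*q - 18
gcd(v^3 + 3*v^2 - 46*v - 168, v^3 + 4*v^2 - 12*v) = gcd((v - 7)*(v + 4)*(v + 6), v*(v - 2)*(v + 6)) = v + 6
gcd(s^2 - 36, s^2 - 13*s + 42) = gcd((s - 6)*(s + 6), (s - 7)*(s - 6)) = s - 6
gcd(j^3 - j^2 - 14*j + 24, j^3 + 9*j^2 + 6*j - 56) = j^2 + 2*j - 8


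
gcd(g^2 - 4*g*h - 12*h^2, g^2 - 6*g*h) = g - 6*h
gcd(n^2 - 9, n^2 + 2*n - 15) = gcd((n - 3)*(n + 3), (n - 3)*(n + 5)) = n - 3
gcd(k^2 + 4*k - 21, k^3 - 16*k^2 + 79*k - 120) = k - 3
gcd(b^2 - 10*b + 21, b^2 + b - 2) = 1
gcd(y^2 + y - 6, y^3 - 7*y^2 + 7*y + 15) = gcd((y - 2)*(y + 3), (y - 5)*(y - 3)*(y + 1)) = 1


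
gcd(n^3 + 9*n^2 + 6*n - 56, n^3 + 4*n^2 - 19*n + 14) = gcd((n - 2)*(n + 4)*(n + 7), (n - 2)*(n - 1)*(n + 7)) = n^2 + 5*n - 14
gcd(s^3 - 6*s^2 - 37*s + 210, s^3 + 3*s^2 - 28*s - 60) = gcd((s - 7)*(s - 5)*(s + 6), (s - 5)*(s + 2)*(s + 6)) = s^2 + s - 30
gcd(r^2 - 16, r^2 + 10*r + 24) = r + 4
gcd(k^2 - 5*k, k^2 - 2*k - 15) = k - 5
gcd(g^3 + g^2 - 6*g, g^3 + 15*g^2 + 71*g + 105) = g + 3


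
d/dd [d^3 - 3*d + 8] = 3*d^2 - 3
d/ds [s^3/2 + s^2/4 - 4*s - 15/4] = 3*s^2/2 + s/2 - 4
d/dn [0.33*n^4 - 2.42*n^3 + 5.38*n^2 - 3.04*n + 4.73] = 1.32*n^3 - 7.26*n^2 + 10.76*n - 3.04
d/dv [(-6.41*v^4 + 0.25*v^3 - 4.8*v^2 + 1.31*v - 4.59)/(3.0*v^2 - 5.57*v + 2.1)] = (-38.46*v^5 + 107.8611*v^4 - 56.629*v^3 + 24.381*v^2 + 7.38*v - 22.8153)/(9.0*v^4 - 33.42*v^3 + 43.6249*v^2 - 23.394*v + 4.41)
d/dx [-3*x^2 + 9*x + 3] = 9 - 6*x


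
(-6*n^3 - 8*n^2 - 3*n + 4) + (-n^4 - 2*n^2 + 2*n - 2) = -n^4 - 6*n^3 - 10*n^2 - n + 2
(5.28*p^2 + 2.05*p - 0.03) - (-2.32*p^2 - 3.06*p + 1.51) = 7.6*p^2 + 5.11*p - 1.54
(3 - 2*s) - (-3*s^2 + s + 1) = 3*s^2 - 3*s + 2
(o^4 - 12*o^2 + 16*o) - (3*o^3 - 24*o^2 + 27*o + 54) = o^4 - 3*o^3 + 12*o^2 - 11*o - 54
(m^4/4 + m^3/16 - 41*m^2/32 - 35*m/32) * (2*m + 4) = m^5/2 + 9*m^4/8 - 37*m^3/16 - 117*m^2/16 - 35*m/8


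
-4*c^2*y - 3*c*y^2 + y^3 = y*(-4*c + y)*(c + y)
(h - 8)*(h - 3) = h^2 - 11*h + 24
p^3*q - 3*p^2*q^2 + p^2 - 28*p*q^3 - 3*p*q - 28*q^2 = (p - 7*q)*(p + 4*q)*(p*q + 1)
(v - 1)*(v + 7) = v^2 + 6*v - 7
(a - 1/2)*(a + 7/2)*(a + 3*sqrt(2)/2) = a^3 + 3*sqrt(2)*a^2/2 + 3*a^2 - 7*a/4 + 9*sqrt(2)*a/2 - 21*sqrt(2)/8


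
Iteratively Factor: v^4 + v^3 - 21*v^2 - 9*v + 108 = (v + 4)*(v^3 - 3*v^2 - 9*v + 27) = (v - 3)*(v + 4)*(v^2 - 9) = (v - 3)^2*(v + 4)*(v + 3)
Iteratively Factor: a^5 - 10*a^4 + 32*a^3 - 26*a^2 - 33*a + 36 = (a - 3)*(a^4 - 7*a^3 + 11*a^2 + 7*a - 12) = (a - 3)*(a + 1)*(a^3 - 8*a^2 + 19*a - 12) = (a - 3)^2*(a + 1)*(a^2 - 5*a + 4) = (a - 4)*(a - 3)^2*(a + 1)*(a - 1)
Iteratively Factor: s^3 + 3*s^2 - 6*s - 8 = (s - 2)*(s^2 + 5*s + 4) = (s - 2)*(s + 1)*(s + 4)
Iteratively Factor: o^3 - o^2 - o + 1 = (o - 1)*(o^2 - 1) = (o - 1)*(o + 1)*(o - 1)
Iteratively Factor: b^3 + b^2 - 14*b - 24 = (b + 2)*(b^2 - b - 12) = (b + 2)*(b + 3)*(b - 4)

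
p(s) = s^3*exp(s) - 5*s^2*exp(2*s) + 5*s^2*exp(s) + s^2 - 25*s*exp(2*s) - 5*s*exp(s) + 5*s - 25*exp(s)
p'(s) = s^3*exp(s) - 10*s^2*exp(2*s) + 8*s^2*exp(s) - 60*s*exp(2*s) + 5*s*exp(s) + 2*s - 25*exp(2*s) - 30*exp(s) + 5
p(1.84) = -2551.81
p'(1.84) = -6622.91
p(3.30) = -99318.44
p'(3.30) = -240996.11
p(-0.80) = -8.20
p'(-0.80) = -6.46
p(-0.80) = -8.20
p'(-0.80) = -6.46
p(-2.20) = -5.83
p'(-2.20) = -0.11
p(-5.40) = 2.12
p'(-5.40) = -5.71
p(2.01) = -3960.30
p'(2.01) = -10198.51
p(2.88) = -35525.00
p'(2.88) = -87753.17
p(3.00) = -47744.72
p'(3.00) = -117313.31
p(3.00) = -47744.72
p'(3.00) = -117313.31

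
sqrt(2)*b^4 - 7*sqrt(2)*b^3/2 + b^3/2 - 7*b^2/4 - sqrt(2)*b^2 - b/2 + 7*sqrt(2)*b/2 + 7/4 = (b - 7/2)*(b - 1)*(b + 1)*(sqrt(2)*b + 1/2)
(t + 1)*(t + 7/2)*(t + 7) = t^3 + 23*t^2/2 + 35*t + 49/2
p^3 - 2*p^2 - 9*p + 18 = (p - 3)*(p - 2)*(p + 3)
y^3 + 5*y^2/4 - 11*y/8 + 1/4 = (y - 1/2)*(y - 1/4)*(y + 2)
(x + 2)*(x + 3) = x^2 + 5*x + 6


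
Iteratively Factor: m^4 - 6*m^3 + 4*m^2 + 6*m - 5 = (m - 5)*(m^3 - m^2 - m + 1) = (m - 5)*(m - 1)*(m^2 - 1) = (m - 5)*(m - 1)^2*(m + 1)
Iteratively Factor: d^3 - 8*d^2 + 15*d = (d - 5)*(d^2 - 3*d) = d*(d - 5)*(d - 3)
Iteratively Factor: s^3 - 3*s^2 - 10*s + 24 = (s + 3)*(s^2 - 6*s + 8) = (s - 4)*(s + 3)*(s - 2)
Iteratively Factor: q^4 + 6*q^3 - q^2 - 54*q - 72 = (q + 4)*(q^3 + 2*q^2 - 9*q - 18) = (q + 2)*(q + 4)*(q^2 - 9) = (q + 2)*(q + 3)*(q + 4)*(q - 3)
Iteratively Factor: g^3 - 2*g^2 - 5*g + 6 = (g - 1)*(g^2 - g - 6) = (g - 3)*(g - 1)*(g + 2)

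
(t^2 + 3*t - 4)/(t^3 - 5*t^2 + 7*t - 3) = (t + 4)/(t^2 - 4*t + 3)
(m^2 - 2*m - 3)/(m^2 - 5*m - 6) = (m - 3)/(m - 6)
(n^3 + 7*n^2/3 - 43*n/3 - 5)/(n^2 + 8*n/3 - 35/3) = (3*n^2 - 8*n - 3)/(3*n - 7)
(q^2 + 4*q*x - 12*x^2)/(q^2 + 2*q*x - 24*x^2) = (-q + 2*x)/(-q + 4*x)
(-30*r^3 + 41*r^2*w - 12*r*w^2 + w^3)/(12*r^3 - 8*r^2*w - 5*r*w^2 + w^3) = (-5*r + w)/(2*r + w)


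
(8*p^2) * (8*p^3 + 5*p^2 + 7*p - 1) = 64*p^5 + 40*p^4 + 56*p^3 - 8*p^2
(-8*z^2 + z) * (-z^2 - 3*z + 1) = 8*z^4 + 23*z^3 - 11*z^2 + z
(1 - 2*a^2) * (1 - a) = 2*a^3 - 2*a^2 - a + 1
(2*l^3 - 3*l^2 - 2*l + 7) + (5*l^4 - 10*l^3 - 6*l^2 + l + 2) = 5*l^4 - 8*l^3 - 9*l^2 - l + 9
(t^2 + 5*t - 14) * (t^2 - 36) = t^4 + 5*t^3 - 50*t^2 - 180*t + 504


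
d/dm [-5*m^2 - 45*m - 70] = -10*m - 45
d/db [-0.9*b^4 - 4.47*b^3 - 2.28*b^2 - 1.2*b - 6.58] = -3.6*b^3 - 13.41*b^2 - 4.56*b - 1.2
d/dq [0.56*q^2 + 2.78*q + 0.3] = 1.12*q + 2.78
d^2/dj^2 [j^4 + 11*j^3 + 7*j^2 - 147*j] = 12*j^2 + 66*j + 14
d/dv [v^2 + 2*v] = 2*v + 2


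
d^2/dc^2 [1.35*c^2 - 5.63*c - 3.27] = 2.70000000000000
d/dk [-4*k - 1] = -4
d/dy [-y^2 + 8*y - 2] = 8 - 2*y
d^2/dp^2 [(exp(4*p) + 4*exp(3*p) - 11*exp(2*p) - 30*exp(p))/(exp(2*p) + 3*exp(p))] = (4*exp(4*p) + 37*exp(3*p) + 117*exp(2*p) + 147*exp(p) - 9)*exp(p)/(exp(3*p) + 9*exp(2*p) + 27*exp(p) + 27)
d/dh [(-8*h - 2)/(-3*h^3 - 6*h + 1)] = 2*(12*h^3 + 24*h - 3*(4*h + 1)*(3*h^2 + 2) - 4)/(3*h^3 + 6*h - 1)^2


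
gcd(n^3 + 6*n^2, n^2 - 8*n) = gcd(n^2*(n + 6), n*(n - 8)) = n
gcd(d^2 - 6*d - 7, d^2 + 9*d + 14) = 1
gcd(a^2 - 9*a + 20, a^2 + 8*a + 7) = 1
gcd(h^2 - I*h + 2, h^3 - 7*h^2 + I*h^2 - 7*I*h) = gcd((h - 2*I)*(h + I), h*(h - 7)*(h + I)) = h + I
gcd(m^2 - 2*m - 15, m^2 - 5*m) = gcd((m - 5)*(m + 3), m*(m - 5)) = m - 5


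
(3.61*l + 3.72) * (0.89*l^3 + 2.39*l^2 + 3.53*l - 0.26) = 3.2129*l^4 + 11.9387*l^3 + 21.6341*l^2 + 12.193*l - 0.9672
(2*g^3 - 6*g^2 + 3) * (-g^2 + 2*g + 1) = -2*g^5 + 10*g^4 - 10*g^3 - 9*g^2 + 6*g + 3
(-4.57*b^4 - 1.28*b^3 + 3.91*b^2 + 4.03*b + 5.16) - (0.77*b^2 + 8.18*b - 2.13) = -4.57*b^4 - 1.28*b^3 + 3.14*b^2 - 4.15*b + 7.29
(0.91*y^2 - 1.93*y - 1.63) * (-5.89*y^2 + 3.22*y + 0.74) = -5.3599*y^4 + 14.2979*y^3 + 4.0595*y^2 - 6.6768*y - 1.2062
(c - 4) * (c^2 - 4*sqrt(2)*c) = c^3 - 4*sqrt(2)*c^2 - 4*c^2 + 16*sqrt(2)*c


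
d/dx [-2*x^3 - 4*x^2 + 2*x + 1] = -6*x^2 - 8*x + 2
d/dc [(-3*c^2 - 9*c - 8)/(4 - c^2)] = (-9*c^2 - 40*c - 36)/(c^4 - 8*c^2 + 16)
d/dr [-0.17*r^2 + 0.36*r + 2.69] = 0.36 - 0.34*r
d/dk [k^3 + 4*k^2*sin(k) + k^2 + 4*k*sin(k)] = 4*k^2*cos(k) + 3*k^2 + 8*k*sin(k) + 4*k*cos(k) + 2*k + 4*sin(k)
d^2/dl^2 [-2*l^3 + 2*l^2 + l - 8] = 4 - 12*l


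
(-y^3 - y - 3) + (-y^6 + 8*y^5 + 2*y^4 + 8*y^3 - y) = -y^6 + 8*y^5 + 2*y^4 + 7*y^3 - 2*y - 3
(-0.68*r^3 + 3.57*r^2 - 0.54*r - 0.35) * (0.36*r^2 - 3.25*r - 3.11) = -0.2448*r^5 + 3.4952*r^4 - 9.6821*r^3 - 9.4737*r^2 + 2.8169*r + 1.0885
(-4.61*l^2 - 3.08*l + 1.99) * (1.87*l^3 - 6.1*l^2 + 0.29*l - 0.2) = -8.6207*l^5 + 22.3614*l^4 + 21.1724*l^3 - 12.1102*l^2 + 1.1931*l - 0.398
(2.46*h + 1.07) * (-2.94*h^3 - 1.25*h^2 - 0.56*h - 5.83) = -7.2324*h^4 - 6.2208*h^3 - 2.7151*h^2 - 14.941*h - 6.2381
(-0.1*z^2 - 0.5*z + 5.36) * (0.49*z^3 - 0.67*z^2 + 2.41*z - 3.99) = -0.049*z^5 - 0.178*z^4 + 2.7204*z^3 - 4.3972*z^2 + 14.9126*z - 21.3864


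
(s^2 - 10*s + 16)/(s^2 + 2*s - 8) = (s - 8)/(s + 4)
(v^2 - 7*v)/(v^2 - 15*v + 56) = v/(v - 8)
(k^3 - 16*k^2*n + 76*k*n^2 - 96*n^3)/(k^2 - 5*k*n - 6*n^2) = (k^2 - 10*k*n + 16*n^2)/(k + n)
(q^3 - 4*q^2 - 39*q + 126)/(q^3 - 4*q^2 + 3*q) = (q^2 - q - 42)/(q*(q - 1))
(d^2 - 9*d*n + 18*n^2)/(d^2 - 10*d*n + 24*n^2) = (d - 3*n)/(d - 4*n)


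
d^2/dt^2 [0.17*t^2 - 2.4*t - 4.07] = 0.340000000000000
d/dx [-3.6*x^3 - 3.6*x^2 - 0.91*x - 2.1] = -10.8*x^2 - 7.2*x - 0.91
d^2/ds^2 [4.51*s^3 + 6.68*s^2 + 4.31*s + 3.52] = 27.06*s + 13.36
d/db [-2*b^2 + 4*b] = 4 - 4*b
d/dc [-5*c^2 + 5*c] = 5 - 10*c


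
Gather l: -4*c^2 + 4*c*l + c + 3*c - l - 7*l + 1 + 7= -4*c^2 + 4*c + l*(4*c - 8) + 8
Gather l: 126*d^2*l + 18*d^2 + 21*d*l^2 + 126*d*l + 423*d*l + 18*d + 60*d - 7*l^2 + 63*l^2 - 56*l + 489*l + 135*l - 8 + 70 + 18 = 18*d^2 + 78*d + l^2*(21*d + 56) + l*(126*d^2 + 549*d + 568) + 80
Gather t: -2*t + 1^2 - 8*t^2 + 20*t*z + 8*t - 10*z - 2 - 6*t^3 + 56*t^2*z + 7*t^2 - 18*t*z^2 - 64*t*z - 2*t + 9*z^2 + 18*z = -6*t^3 + t^2*(56*z - 1) + t*(-18*z^2 - 44*z + 4) + 9*z^2 + 8*z - 1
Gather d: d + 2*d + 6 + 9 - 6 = 3*d + 9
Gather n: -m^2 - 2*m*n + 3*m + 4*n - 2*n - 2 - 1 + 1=-m^2 + 3*m + n*(2 - 2*m) - 2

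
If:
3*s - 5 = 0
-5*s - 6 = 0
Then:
No Solution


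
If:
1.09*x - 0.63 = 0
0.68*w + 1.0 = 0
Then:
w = -1.47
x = 0.58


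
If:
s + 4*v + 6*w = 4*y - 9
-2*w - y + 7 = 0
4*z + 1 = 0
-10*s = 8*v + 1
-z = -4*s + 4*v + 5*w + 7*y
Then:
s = 250/81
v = -2581/648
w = 737/324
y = 397/162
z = -1/4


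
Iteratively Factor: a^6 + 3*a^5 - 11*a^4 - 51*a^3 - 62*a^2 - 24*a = (a + 1)*(a^5 + 2*a^4 - 13*a^3 - 38*a^2 - 24*a) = (a + 1)^2*(a^4 + a^3 - 14*a^2 - 24*a) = a*(a + 1)^2*(a^3 + a^2 - 14*a - 24) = a*(a + 1)^2*(a + 2)*(a^2 - a - 12) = a*(a - 4)*(a + 1)^2*(a + 2)*(a + 3)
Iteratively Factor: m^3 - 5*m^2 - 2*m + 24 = (m + 2)*(m^2 - 7*m + 12) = (m - 4)*(m + 2)*(m - 3)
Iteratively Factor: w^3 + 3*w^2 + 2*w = (w + 2)*(w^2 + w) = (w + 1)*(w + 2)*(w)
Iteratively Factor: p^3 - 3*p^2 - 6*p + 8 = (p + 2)*(p^2 - 5*p + 4) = (p - 4)*(p + 2)*(p - 1)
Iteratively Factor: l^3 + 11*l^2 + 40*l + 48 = (l + 3)*(l^2 + 8*l + 16) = (l + 3)*(l + 4)*(l + 4)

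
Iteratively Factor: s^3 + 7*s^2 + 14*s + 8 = (s + 2)*(s^2 + 5*s + 4) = (s + 1)*(s + 2)*(s + 4)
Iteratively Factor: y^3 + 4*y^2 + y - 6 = (y + 3)*(y^2 + y - 2) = (y - 1)*(y + 3)*(y + 2)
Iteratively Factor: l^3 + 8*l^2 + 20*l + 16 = (l + 4)*(l^2 + 4*l + 4) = (l + 2)*(l + 4)*(l + 2)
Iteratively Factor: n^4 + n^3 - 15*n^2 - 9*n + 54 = (n - 3)*(n^3 + 4*n^2 - 3*n - 18) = (n - 3)*(n + 3)*(n^2 + n - 6) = (n - 3)*(n - 2)*(n + 3)*(n + 3)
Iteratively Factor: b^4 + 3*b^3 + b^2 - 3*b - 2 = (b + 1)*(b^3 + 2*b^2 - b - 2) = (b + 1)^2*(b^2 + b - 2) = (b - 1)*(b + 1)^2*(b + 2)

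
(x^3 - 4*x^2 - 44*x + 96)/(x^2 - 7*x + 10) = (x^2 - 2*x - 48)/(x - 5)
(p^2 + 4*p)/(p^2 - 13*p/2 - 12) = 2*p*(p + 4)/(2*p^2 - 13*p - 24)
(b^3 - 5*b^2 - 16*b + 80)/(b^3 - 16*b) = (b - 5)/b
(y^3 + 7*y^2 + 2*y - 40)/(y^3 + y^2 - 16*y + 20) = (y + 4)/(y - 2)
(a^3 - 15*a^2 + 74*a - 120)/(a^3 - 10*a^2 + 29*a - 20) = (a - 6)/(a - 1)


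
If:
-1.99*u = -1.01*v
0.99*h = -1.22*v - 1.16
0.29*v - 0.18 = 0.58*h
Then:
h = -0.56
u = -0.25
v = -0.50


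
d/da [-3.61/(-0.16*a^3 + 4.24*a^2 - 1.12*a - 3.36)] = (-1.7328*a^2 + 30.6128*a - 4.0432)/(0.16*a^3 - 4.24*a^2 + 1.12*a + 3.36)^2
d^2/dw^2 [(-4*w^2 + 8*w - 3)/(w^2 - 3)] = 2*(8*w^3 - 45*w^2 + 72*w - 45)/(w^6 - 9*w^4 + 27*w^2 - 27)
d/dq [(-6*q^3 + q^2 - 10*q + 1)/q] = -12*q + 1 - 1/q^2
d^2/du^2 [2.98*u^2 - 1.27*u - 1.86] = 5.96000000000000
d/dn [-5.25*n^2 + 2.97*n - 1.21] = 2.97 - 10.5*n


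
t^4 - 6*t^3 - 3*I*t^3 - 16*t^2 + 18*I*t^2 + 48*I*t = t*(t - 8)*(t + 2)*(t - 3*I)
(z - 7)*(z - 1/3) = z^2 - 22*z/3 + 7/3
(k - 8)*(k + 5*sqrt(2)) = k^2 - 8*k + 5*sqrt(2)*k - 40*sqrt(2)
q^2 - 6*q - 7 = (q - 7)*(q + 1)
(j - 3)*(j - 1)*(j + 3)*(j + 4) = j^4 + 3*j^3 - 13*j^2 - 27*j + 36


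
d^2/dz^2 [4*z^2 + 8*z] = 8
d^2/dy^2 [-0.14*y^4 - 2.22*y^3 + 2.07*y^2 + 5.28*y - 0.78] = -1.68*y^2 - 13.32*y + 4.14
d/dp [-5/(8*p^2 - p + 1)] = 5*(16*p - 1)/(8*p^2 - p + 1)^2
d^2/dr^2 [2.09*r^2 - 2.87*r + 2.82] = 4.18000000000000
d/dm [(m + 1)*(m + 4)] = 2*m + 5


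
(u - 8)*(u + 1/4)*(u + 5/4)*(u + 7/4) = u^4 - 19*u^3/4 - 369*u^2/16 - 1469*u/64 - 35/8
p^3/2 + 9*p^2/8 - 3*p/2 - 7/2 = (p/2 + 1)*(p - 7/4)*(p + 2)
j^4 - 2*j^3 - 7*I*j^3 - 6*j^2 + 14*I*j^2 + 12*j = j*(j - 2)*(j - 6*I)*(j - I)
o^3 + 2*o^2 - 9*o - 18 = (o - 3)*(o + 2)*(o + 3)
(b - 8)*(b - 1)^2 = b^3 - 10*b^2 + 17*b - 8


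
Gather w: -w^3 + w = -w^3 + w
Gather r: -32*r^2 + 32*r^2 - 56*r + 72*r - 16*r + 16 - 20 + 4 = 0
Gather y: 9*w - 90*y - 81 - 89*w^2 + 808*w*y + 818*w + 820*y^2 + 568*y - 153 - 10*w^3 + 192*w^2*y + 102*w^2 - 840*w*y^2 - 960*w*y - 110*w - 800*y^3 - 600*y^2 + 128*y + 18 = -10*w^3 + 13*w^2 + 717*w - 800*y^3 + y^2*(220 - 840*w) + y*(192*w^2 - 152*w + 606) - 216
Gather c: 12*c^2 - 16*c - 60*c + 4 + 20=12*c^2 - 76*c + 24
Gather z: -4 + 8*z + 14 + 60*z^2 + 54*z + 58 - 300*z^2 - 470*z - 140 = -240*z^2 - 408*z - 72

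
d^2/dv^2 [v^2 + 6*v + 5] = 2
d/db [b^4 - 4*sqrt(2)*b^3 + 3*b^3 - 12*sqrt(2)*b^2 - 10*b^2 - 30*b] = 4*b^3 - 12*sqrt(2)*b^2 + 9*b^2 - 24*sqrt(2)*b - 20*b - 30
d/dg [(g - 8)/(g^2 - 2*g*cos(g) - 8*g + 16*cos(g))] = -(2*sin(g) + 1)/(g - 2*cos(g))^2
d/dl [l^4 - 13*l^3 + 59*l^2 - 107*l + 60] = 4*l^3 - 39*l^2 + 118*l - 107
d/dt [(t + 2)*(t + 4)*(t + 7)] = 3*t^2 + 26*t + 50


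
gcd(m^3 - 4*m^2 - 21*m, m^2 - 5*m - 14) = m - 7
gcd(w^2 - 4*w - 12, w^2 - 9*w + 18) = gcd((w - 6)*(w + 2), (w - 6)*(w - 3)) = w - 6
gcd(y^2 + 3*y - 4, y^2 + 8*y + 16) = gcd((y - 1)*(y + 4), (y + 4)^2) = y + 4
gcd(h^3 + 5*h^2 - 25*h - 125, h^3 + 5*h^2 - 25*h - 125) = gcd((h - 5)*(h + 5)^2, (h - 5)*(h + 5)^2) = h^3 + 5*h^2 - 25*h - 125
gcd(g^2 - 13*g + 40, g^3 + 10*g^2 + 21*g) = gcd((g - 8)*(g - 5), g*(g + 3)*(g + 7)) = 1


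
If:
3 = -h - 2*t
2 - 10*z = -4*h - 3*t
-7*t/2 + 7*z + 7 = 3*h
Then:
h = -21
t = 9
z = -11/2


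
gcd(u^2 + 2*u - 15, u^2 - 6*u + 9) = u - 3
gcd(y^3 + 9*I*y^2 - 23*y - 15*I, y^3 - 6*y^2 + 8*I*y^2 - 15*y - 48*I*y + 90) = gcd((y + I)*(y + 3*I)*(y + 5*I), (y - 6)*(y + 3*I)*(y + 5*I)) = y^2 + 8*I*y - 15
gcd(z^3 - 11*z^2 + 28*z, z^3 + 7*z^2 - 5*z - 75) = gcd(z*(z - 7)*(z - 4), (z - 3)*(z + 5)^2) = 1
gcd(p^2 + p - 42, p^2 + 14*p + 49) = p + 7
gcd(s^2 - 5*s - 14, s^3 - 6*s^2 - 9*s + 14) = s^2 - 5*s - 14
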